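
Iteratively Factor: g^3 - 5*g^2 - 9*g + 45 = (g - 3)*(g^2 - 2*g - 15) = (g - 5)*(g - 3)*(g + 3)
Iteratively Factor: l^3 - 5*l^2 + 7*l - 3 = (l - 1)*(l^2 - 4*l + 3) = (l - 3)*(l - 1)*(l - 1)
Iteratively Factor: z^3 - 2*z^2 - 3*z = (z - 3)*(z^2 + z) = z*(z - 3)*(z + 1)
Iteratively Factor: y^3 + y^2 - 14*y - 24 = (y + 2)*(y^2 - y - 12) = (y + 2)*(y + 3)*(y - 4)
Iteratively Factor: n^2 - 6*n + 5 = (n - 1)*(n - 5)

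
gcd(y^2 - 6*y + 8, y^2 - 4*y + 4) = y - 2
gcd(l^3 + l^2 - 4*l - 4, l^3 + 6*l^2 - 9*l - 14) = l^2 - l - 2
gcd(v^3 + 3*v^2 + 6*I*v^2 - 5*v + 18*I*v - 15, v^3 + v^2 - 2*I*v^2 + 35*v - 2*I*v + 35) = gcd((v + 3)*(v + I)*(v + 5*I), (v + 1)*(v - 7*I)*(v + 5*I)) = v + 5*I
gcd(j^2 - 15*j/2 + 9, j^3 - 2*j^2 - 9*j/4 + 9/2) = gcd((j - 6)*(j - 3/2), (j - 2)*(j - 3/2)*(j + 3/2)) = j - 3/2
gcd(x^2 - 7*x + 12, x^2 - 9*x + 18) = x - 3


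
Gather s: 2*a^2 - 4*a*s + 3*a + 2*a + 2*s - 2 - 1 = 2*a^2 + 5*a + s*(2 - 4*a) - 3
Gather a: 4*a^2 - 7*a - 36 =4*a^2 - 7*a - 36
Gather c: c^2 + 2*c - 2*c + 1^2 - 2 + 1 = c^2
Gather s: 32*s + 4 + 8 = 32*s + 12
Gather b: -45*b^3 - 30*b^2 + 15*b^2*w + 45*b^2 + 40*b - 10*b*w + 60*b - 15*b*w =-45*b^3 + b^2*(15*w + 15) + b*(100 - 25*w)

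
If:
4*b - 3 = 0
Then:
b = 3/4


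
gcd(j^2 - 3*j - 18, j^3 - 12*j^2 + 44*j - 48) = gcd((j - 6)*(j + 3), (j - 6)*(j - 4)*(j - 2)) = j - 6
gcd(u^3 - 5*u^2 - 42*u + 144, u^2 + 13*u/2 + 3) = u + 6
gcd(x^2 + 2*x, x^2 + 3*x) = x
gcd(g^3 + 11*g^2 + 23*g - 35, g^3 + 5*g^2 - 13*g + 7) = g^2 + 6*g - 7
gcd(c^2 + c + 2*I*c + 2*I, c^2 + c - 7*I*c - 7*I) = c + 1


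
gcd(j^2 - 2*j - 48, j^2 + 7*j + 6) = j + 6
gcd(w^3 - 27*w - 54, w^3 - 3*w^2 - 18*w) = w^2 - 3*w - 18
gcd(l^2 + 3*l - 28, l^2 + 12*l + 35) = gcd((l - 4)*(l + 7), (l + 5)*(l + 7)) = l + 7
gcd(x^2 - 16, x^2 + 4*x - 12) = 1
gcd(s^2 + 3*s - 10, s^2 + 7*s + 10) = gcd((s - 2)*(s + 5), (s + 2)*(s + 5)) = s + 5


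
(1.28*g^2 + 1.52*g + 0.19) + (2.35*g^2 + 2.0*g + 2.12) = 3.63*g^2 + 3.52*g + 2.31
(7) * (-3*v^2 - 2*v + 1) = -21*v^2 - 14*v + 7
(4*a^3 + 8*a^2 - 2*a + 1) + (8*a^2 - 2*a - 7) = 4*a^3 + 16*a^2 - 4*a - 6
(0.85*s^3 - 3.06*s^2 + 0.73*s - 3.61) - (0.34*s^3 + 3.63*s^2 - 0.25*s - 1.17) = 0.51*s^3 - 6.69*s^2 + 0.98*s - 2.44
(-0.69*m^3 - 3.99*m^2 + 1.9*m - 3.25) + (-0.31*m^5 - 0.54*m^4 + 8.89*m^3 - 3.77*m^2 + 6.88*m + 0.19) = -0.31*m^5 - 0.54*m^4 + 8.2*m^3 - 7.76*m^2 + 8.78*m - 3.06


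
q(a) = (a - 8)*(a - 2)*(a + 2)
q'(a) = (a - 8)*(a - 2) + (a - 8)*(a + 2) + (a - 2)*(a + 2)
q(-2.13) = -5.44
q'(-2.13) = 43.69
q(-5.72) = -394.02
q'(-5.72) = 185.68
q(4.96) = -62.63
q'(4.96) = -9.56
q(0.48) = 28.35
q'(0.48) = -10.99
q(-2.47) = -22.00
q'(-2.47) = 53.82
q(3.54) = -38.05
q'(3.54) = -23.05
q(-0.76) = 29.98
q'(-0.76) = 9.89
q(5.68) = -65.57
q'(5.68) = 1.91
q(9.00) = 77.00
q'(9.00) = 95.00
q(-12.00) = -2800.00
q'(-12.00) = 620.00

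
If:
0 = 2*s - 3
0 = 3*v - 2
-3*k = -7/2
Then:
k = 7/6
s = 3/2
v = 2/3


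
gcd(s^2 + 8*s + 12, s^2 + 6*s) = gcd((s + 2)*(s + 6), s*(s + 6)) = s + 6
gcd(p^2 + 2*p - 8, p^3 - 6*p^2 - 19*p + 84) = p + 4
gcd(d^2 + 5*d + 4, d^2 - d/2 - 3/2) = d + 1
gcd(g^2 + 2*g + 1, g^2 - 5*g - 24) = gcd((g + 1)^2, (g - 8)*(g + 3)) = 1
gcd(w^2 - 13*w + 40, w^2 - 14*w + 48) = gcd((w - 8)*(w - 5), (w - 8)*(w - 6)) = w - 8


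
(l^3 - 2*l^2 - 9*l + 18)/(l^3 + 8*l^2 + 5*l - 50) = (l^2 - 9)/(l^2 + 10*l + 25)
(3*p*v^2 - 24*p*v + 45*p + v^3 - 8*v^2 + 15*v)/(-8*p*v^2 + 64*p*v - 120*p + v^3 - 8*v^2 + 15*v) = (-3*p - v)/(8*p - v)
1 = 1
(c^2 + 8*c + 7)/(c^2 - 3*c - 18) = (c^2 + 8*c + 7)/(c^2 - 3*c - 18)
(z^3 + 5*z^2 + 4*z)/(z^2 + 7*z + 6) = z*(z + 4)/(z + 6)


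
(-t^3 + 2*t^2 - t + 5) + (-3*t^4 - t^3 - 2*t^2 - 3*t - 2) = -3*t^4 - 2*t^3 - 4*t + 3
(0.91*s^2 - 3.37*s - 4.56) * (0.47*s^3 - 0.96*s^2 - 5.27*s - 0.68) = 0.4277*s^5 - 2.4575*s^4 - 3.7037*s^3 + 21.5187*s^2 + 26.3228*s + 3.1008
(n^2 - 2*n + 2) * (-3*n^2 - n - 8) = -3*n^4 + 5*n^3 - 12*n^2 + 14*n - 16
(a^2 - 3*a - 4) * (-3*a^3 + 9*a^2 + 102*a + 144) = -3*a^5 + 18*a^4 + 87*a^3 - 198*a^2 - 840*a - 576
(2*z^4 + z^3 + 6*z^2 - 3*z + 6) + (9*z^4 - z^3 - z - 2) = 11*z^4 + 6*z^2 - 4*z + 4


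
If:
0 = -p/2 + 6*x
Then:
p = 12*x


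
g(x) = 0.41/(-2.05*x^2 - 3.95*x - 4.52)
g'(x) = 0.41*(4.1*x + 3.95)/(-2.05*x^2 - 3.95*x - 4.52)^2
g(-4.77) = -0.01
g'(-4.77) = -0.01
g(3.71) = -0.01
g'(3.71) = 0.00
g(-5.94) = -0.01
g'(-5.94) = -0.00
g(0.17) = -0.08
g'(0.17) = 0.07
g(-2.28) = -0.07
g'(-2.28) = -0.06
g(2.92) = -0.01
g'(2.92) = 0.01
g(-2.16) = -0.07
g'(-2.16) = -0.07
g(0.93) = -0.04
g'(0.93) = 0.03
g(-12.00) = -0.00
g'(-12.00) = -0.00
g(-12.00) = -0.00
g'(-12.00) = -0.00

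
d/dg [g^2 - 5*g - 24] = 2*g - 5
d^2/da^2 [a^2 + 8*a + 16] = 2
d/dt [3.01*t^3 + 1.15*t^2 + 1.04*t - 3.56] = 9.03*t^2 + 2.3*t + 1.04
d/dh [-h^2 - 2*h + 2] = -2*h - 2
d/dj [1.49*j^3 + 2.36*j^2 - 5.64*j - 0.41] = 4.47*j^2 + 4.72*j - 5.64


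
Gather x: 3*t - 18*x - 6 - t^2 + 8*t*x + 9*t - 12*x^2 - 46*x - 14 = -t^2 + 12*t - 12*x^2 + x*(8*t - 64) - 20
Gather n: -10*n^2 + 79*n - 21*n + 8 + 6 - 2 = -10*n^2 + 58*n + 12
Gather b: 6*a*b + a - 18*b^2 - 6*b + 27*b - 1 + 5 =a - 18*b^2 + b*(6*a + 21) + 4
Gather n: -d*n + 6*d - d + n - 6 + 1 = 5*d + n*(1 - d) - 5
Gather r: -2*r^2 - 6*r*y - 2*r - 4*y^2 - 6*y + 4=-2*r^2 + r*(-6*y - 2) - 4*y^2 - 6*y + 4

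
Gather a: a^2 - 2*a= a^2 - 2*a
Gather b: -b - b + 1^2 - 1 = -2*b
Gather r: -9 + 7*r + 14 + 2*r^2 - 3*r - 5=2*r^2 + 4*r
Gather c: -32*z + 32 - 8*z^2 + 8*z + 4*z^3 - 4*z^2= 4*z^3 - 12*z^2 - 24*z + 32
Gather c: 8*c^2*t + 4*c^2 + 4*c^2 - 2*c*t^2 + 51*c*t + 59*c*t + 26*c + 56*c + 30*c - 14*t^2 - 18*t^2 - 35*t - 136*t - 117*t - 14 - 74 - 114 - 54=c^2*(8*t + 8) + c*(-2*t^2 + 110*t + 112) - 32*t^2 - 288*t - 256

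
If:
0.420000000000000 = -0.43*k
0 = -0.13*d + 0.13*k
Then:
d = -0.98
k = -0.98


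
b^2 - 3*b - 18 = (b - 6)*(b + 3)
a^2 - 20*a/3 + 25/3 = (a - 5)*(a - 5/3)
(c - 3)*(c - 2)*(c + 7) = c^3 + 2*c^2 - 29*c + 42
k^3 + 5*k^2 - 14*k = k*(k - 2)*(k + 7)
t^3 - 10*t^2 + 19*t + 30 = (t - 6)*(t - 5)*(t + 1)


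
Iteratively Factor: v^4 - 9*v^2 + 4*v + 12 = (v - 2)*(v^3 + 2*v^2 - 5*v - 6) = (v - 2)*(v + 1)*(v^2 + v - 6) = (v - 2)^2*(v + 1)*(v + 3)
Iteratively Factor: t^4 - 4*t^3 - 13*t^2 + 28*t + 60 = (t - 3)*(t^3 - t^2 - 16*t - 20) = (t - 3)*(t + 2)*(t^2 - 3*t - 10) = (t - 3)*(t + 2)^2*(t - 5)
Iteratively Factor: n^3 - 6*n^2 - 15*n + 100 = (n - 5)*(n^2 - n - 20) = (n - 5)*(n + 4)*(n - 5)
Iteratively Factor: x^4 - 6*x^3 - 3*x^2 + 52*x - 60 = (x - 2)*(x^3 - 4*x^2 - 11*x + 30) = (x - 2)*(x + 3)*(x^2 - 7*x + 10) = (x - 2)^2*(x + 3)*(x - 5)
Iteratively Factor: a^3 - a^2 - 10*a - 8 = (a - 4)*(a^2 + 3*a + 2) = (a - 4)*(a + 1)*(a + 2)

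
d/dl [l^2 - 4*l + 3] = 2*l - 4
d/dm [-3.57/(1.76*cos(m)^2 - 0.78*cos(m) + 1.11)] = (2.7846 - 12.5664*cos(m))*sin(m)/(1.76*cos(m)^2 - 0.78*cos(m) + 1.11)^2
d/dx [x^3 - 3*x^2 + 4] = 3*x*(x - 2)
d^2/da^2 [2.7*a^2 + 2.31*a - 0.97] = 5.40000000000000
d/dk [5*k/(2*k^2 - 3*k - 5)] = 5*(-2*k^2 - 5)/(4*k^4 - 12*k^3 - 11*k^2 + 30*k + 25)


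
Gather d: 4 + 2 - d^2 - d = -d^2 - d + 6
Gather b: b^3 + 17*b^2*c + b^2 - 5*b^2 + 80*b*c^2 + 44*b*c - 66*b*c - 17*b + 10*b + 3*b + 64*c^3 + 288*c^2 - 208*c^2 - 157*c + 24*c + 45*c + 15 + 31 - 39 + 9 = b^3 + b^2*(17*c - 4) + b*(80*c^2 - 22*c - 4) + 64*c^3 + 80*c^2 - 88*c + 16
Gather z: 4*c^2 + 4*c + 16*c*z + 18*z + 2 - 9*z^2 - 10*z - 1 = 4*c^2 + 4*c - 9*z^2 + z*(16*c + 8) + 1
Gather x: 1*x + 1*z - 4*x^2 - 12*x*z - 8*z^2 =-4*x^2 + x*(1 - 12*z) - 8*z^2 + z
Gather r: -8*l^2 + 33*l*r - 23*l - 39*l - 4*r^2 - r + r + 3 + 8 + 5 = -8*l^2 + 33*l*r - 62*l - 4*r^2 + 16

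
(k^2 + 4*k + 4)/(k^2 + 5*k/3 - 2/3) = 3*(k + 2)/(3*k - 1)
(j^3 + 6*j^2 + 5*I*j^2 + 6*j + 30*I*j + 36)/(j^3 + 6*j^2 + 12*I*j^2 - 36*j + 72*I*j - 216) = (j - I)/(j + 6*I)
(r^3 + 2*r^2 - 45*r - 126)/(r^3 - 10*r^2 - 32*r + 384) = (r^2 - 4*r - 21)/(r^2 - 16*r + 64)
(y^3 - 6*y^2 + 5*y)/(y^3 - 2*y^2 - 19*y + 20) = y/(y + 4)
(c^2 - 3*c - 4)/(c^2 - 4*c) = (c + 1)/c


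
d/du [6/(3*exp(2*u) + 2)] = -36*exp(2*u)/(3*exp(2*u) + 2)^2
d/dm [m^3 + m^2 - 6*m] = 3*m^2 + 2*m - 6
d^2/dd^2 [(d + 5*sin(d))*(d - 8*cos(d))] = -5*d*sin(d) + 8*d*cos(d) + 16*sin(d) + 80*sin(2*d) + 10*cos(d) + 2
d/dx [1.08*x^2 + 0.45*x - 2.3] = 2.16*x + 0.45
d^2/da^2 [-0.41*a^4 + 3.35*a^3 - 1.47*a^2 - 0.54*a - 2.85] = -4.92*a^2 + 20.1*a - 2.94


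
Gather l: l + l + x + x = 2*l + 2*x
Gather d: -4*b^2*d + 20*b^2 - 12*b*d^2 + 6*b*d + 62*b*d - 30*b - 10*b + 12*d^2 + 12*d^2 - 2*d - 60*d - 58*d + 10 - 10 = 20*b^2 - 40*b + d^2*(24 - 12*b) + d*(-4*b^2 + 68*b - 120)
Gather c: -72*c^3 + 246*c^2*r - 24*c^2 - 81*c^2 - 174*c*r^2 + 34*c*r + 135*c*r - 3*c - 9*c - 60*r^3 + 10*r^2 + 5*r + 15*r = -72*c^3 + c^2*(246*r - 105) + c*(-174*r^2 + 169*r - 12) - 60*r^3 + 10*r^2 + 20*r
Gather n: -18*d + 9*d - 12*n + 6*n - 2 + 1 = -9*d - 6*n - 1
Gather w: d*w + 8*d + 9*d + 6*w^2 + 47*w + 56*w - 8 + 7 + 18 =17*d + 6*w^2 + w*(d + 103) + 17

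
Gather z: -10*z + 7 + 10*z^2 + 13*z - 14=10*z^2 + 3*z - 7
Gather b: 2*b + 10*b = 12*b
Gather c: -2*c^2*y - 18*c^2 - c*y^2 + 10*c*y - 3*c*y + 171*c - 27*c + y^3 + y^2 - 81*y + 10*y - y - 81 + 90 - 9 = c^2*(-2*y - 18) + c*(-y^2 + 7*y + 144) + y^3 + y^2 - 72*y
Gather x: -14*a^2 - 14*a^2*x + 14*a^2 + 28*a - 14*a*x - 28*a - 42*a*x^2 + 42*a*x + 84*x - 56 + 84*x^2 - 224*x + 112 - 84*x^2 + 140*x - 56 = -42*a*x^2 + x*(-14*a^2 + 28*a)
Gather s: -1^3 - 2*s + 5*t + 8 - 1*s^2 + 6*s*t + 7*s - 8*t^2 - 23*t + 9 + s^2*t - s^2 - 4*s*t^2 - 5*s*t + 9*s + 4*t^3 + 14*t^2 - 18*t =s^2*(t - 2) + s*(-4*t^2 + t + 14) + 4*t^3 + 6*t^2 - 36*t + 16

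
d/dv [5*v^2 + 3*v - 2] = 10*v + 3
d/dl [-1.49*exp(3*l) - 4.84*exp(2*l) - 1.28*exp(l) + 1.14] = (-4.47*exp(2*l) - 9.68*exp(l) - 1.28)*exp(l)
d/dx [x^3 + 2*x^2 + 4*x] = 3*x^2 + 4*x + 4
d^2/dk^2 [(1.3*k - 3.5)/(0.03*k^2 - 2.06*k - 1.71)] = ((5.566 - 0.234*k)*(-0.03*k^2 + 2.06*k + 1.71) - (0.06*k - 2.06)*(0.12*k - 4.12)*(1.3*k - 3.5))/(-0.03*k^2 + 2.06*k + 1.71)^3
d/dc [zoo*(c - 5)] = zoo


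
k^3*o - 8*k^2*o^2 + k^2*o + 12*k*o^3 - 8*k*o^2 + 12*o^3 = (k - 6*o)*(k - 2*o)*(k*o + o)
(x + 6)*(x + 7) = x^2 + 13*x + 42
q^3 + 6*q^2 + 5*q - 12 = (q - 1)*(q + 3)*(q + 4)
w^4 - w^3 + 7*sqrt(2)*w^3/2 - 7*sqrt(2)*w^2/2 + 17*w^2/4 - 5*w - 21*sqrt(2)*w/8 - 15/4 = (w - 3/2)*(w + 1/2)*(w + sqrt(2))*(w + 5*sqrt(2)/2)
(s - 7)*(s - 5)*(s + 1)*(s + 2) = s^4 - 9*s^3 + s^2 + 81*s + 70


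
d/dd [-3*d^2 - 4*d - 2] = -6*d - 4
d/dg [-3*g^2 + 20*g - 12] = 20 - 6*g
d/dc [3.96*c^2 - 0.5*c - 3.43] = 7.92*c - 0.5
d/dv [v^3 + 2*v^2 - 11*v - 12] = 3*v^2 + 4*v - 11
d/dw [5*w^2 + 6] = 10*w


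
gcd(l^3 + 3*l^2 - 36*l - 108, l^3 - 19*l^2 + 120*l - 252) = l - 6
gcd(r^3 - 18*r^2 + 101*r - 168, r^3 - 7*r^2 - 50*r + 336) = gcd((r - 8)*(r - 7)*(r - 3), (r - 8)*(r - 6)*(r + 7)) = r - 8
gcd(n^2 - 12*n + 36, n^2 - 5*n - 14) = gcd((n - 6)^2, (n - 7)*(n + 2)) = 1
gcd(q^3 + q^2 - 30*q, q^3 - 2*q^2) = q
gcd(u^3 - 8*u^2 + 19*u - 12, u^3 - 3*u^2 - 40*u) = 1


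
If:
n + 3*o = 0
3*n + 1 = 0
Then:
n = -1/3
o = 1/9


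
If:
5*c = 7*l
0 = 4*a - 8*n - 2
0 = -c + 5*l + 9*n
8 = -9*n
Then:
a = -23/18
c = 28/9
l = 20/9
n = -8/9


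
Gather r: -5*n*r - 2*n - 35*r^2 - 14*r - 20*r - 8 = -2*n - 35*r^2 + r*(-5*n - 34) - 8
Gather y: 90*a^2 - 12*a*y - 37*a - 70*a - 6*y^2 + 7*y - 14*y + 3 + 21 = 90*a^2 - 107*a - 6*y^2 + y*(-12*a - 7) + 24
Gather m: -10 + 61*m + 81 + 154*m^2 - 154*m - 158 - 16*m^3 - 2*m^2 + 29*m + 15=-16*m^3 + 152*m^2 - 64*m - 72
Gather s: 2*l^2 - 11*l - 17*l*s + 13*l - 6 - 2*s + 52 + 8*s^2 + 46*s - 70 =2*l^2 + 2*l + 8*s^2 + s*(44 - 17*l) - 24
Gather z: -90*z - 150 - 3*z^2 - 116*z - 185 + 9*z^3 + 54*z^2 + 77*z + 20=9*z^3 + 51*z^2 - 129*z - 315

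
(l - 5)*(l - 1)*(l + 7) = l^3 + l^2 - 37*l + 35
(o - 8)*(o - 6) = o^2 - 14*o + 48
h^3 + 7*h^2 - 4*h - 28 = (h - 2)*(h + 2)*(h + 7)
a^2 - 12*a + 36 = (a - 6)^2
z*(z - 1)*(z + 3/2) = z^3 + z^2/2 - 3*z/2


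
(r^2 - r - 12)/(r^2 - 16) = (r + 3)/(r + 4)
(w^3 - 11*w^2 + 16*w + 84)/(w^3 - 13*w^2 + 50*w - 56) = (w^2 - 4*w - 12)/(w^2 - 6*w + 8)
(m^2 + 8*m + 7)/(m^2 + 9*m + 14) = (m + 1)/(m + 2)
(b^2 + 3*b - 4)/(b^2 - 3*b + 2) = (b + 4)/(b - 2)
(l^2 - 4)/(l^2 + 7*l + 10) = (l - 2)/(l + 5)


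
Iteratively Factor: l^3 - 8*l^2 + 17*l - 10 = (l - 1)*(l^2 - 7*l + 10) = (l - 2)*(l - 1)*(l - 5)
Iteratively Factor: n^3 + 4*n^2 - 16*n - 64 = (n + 4)*(n^2 - 16) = (n + 4)^2*(n - 4)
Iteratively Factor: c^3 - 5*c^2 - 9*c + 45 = (c - 3)*(c^2 - 2*c - 15) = (c - 5)*(c - 3)*(c + 3)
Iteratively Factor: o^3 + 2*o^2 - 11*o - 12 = (o - 3)*(o^2 + 5*o + 4) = (o - 3)*(o + 1)*(o + 4)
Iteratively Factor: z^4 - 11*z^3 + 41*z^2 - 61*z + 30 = (z - 3)*(z^3 - 8*z^2 + 17*z - 10) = (z - 3)*(z - 2)*(z^2 - 6*z + 5) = (z - 3)*(z - 2)*(z - 1)*(z - 5)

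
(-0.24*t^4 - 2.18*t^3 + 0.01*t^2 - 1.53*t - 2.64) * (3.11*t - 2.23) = -0.7464*t^5 - 6.2446*t^4 + 4.8925*t^3 - 4.7806*t^2 - 4.7985*t + 5.8872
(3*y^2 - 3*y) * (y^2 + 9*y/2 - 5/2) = 3*y^4 + 21*y^3/2 - 21*y^2 + 15*y/2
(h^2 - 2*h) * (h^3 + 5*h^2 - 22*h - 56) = h^5 + 3*h^4 - 32*h^3 - 12*h^2 + 112*h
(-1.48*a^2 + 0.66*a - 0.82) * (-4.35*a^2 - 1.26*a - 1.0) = 6.438*a^4 - 1.0062*a^3 + 4.2154*a^2 + 0.3732*a + 0.82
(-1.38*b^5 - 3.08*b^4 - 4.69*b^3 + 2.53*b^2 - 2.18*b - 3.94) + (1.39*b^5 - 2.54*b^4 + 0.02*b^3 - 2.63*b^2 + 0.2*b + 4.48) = 0.01*b^5 - 5.62*b^4 - 4.67*b^3 - 0.1*b^2 - 1.98*b + 0.54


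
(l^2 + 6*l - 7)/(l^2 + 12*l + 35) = (l - 1)/(l + 5)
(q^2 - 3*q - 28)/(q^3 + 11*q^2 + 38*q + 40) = (q - 7)/(q^2 + 7*q + 10)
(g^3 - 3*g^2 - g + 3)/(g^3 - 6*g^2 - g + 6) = (g - 3)/(g - 6)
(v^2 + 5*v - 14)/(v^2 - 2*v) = (v + 7)/v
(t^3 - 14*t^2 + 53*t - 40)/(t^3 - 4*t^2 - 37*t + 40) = (t - 5)/(t + 5)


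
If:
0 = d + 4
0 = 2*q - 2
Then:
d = -4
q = 1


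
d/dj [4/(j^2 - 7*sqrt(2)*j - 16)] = 4*(-2*j + 7*sqrt(2))/(-j^2 + 7*sqrt(2)*j + 16)^2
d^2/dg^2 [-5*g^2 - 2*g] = -10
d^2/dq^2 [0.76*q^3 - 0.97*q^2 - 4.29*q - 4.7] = 4.56*q - 1.94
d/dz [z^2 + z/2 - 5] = 2*z + 1/2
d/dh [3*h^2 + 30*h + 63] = 6*h + 30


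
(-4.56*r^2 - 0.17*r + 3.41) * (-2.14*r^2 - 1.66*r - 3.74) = 9.7584*r^4 + 7.9334*r^3 + 10.0392*r^2 - 5.0248*r - 12.7534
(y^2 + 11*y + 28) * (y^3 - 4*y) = y^5 + 11*y^4 + 24*y^3 - 44*y^2 - 112*y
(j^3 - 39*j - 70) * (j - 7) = j^4 - 7*j^3 - 39*j^2 + 203*j + 490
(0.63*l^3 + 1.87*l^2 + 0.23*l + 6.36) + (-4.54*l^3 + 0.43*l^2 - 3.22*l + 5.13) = -3.91*l^3 + 2.3*l^2 - 2.99*l + 11.49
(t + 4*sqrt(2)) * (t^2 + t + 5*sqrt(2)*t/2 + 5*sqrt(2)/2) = t^3 + t^2 + 13*sqrt(2)*t^2/2 + 13*sqrt(2)*t/2 + 20*t + 20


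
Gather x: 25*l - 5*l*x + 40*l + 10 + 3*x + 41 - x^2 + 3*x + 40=65*l - x^2 + x*(6 - 5*l) + 91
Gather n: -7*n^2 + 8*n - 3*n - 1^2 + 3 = -7*n^2 + 5*n + 2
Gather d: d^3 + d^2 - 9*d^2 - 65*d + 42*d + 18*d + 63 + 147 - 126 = d^3 - 8*d^2 - 5*d + 84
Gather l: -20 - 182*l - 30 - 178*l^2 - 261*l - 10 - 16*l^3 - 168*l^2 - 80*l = -16*l^3 - 346*l^2 - 523*l - 60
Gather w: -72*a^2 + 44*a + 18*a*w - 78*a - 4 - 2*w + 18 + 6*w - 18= -72*a^2 - 34*a + w*(18*a + 4) - 4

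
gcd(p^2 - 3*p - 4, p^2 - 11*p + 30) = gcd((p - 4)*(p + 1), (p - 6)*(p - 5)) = 1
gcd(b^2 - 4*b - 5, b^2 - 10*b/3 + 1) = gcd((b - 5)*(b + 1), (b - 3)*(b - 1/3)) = 1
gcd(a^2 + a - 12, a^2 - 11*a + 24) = a - 3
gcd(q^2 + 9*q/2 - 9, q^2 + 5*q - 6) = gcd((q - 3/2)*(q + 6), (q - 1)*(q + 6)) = q + 6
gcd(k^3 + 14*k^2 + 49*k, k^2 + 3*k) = k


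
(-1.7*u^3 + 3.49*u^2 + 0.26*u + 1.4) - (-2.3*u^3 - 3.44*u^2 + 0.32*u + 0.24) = 0.6*u^3 + 6.93*u^2 - 0.06*u + 1.16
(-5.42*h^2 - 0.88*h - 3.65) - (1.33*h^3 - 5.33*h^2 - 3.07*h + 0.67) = -1.33*h^3 - 0.0899999999999999*h^2 + 2.19*h - 4.32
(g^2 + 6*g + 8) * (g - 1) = g^3 + 5*g^2 + 2*g - 8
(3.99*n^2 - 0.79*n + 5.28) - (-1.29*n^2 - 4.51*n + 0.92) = 5.28*n^2 + 3.72*n + 4.36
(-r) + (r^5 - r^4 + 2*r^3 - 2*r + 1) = r^5 - r^4 + 2*r^3 - 3*r + 1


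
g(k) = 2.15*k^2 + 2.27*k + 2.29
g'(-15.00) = -62.23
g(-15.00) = 451.99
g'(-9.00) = -36.43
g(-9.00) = 156.01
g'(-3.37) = -12.22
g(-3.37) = 19.06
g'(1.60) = 9.15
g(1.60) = 11.43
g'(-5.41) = -20.99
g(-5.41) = 52.94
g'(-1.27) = -3.19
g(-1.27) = 2.87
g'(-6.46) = -25.51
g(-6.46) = 77.35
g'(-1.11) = -2.50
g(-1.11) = 2.42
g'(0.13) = 2.83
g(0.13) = 2.62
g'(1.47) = 8.59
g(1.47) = 10.27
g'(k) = 4.3*k + 2.27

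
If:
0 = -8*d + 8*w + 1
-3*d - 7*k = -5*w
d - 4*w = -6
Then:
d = 13/6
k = 89/168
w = 49/24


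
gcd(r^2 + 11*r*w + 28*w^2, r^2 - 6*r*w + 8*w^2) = 1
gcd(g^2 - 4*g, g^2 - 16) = g - 4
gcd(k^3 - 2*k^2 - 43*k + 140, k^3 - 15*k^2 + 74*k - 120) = k^2 - 9*k + 20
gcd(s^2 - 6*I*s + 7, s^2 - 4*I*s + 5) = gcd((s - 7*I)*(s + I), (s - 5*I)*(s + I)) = s + I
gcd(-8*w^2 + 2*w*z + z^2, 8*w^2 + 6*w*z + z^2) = 4*w + z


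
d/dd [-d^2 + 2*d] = 2 - 2*d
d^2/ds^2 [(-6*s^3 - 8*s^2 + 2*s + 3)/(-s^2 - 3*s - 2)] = 2*(16*s^3 + 51*s^2 + 57*s + 23)/(s^6 + 9*s^5 + 33*s^4 + 63*s^3 + 66*s^2 + 36*s + 8)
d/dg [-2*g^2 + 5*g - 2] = 5 - 4*g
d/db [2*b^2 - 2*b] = 4*b - 2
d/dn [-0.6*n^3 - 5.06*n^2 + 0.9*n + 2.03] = -1.8*n^2 - 10.12*n + 0.9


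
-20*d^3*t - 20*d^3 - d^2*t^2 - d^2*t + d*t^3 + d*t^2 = (-5*d + t)*(4*d + t)*(d*t + d)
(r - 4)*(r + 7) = r^2 + 3*r - 28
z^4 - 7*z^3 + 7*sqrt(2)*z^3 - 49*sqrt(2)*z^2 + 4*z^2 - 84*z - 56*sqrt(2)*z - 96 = (z - 8)*(z + 1)*(z + sqrt(2))*(z + 6*sqrt(2))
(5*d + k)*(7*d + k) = 35*d^2 + 12*d*k + k^2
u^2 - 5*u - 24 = (u - 8)*(u + 3)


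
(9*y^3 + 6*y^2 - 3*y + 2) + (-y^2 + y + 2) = 9*y^3 + 5*y^2 - 2*y + 4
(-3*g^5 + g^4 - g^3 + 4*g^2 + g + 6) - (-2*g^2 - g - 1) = -3*g^5 + g^4 - g^3 + 6*g^2 + 2*g + 7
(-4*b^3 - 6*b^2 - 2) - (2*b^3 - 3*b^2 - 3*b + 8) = -6*b^3 - 3*b^2 + 3*b - 10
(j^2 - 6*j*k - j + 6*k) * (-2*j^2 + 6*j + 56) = -2*j^4 + 12*j^3*k + 8*j^3 - 48*j^2*k + 50*j^2 - 300*j*k - 56*j + 336*k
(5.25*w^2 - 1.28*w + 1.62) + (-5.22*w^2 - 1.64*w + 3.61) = 0.0300000000000002*w^2 - 2.92*w + 5.23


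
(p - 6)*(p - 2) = p^2 - 8*p + 12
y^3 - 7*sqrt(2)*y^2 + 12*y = y*(y - 6*sqrt(2))*(y - sqrt(2))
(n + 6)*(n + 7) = n^2 + 13*n + 42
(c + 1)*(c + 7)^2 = c^3 + 15*c^2 + 63*c + 49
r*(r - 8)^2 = r^3 - 16*r^2 + 64*r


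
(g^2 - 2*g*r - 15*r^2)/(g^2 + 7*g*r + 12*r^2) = (g - 5*r)/(g + 4*r)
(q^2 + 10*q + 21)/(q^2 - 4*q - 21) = (q + 7)/(q - 7)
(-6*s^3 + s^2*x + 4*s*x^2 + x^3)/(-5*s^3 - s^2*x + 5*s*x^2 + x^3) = (6*s^2 + 5*s*x + x^2)/(5*s^2 + 6*s*x + x^2)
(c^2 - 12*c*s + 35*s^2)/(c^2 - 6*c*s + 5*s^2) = (-c + 7*s)/(-c + s)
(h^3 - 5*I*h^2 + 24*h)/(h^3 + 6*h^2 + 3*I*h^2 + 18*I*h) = (h - 8*I)/(h + 6)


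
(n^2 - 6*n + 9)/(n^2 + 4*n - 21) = (n - 3)/(n + 7)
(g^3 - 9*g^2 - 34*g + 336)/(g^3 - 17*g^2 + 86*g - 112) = (g + 6)/(g - 2)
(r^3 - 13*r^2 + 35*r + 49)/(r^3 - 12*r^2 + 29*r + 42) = (r - 7)/(r - 6)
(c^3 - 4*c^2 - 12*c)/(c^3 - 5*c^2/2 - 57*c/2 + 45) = 2*c*(c + 2)/(2*c^2 + 7*c - 15)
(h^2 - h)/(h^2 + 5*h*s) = (h - 1)/(h + 5*s)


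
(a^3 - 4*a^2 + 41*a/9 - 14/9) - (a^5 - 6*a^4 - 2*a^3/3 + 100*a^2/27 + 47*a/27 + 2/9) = -a^5 + 6*a^4 + 5*a^3/3 - 208*a^2/27 + 76*a/27 - 16/9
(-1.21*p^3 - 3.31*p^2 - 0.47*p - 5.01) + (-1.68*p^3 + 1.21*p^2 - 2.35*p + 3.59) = -2.89*p^3 - 2.1*p^2 - 2.82*p - 1.42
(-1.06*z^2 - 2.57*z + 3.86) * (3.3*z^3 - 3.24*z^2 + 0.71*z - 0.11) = -3.498*z^5 - 5.0466*z^4 + 20.3122*z^3 - 14.2145*z^2 + 3.0233*z - 0.4246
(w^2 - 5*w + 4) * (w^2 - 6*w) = w^4 - 11*w^3 + 34*w^2 - 24*w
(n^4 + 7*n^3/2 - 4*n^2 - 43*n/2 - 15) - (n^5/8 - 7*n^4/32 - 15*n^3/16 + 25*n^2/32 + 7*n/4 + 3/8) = -n^5/8 + 39*n^4/32 + 71*n^3/16 - 153*n^2/32 - 93*n/4 - 123/8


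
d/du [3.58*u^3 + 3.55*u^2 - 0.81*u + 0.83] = 10.74*u^2 + 7.1*u - 0.81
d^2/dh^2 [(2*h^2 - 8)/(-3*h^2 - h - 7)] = 12*(h^3 + 57*h^2 + 12*h - 43)/(27*h^6 + 27*h^5 + 198*h^4 + 127*h^3 + 462*h^2 + 147*h + 343)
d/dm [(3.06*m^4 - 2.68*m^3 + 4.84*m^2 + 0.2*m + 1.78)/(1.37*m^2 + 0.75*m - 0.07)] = (8.3844*m^5 + 3.2134*m^4 - 4.8768*m^3 + 3.9188*m^2 - 5.5548*m - 1.349)/(1.8769*m^4 + 2.055*m^3 + 0.3707*m^2 - 0.105*m + 0.0049)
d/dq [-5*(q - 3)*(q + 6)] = -10*q - 15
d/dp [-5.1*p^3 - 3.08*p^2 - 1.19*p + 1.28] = -15.3*p^2 - 6.16*p - 1.19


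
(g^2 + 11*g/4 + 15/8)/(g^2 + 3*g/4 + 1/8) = (8*g^2 + 22*g + 15)/(8*g^2 + 6*g + 1)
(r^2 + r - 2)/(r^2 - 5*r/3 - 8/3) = 3*(-r^2 - r + 2)/(-3*r^2 + 5*r + 8)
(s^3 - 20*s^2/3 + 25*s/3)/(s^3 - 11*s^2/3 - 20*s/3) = (3*s - 5)/(3*s + 4)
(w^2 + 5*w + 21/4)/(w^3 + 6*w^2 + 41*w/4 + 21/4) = 1/(w + 1)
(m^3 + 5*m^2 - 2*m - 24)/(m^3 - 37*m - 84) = (m - 2)/(m - 7)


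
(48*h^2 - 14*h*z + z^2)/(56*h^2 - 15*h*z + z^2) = (-6*h + z)/(-7*h + z)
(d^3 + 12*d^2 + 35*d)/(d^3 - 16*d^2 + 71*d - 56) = d*(d^2 + 12*d + 35)/(d^3 - 16*d^2 + 71*d - 56)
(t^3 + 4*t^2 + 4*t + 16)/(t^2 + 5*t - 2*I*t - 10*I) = (t^2 + 2*t*(2 + I) + 8*I)/(t + 5)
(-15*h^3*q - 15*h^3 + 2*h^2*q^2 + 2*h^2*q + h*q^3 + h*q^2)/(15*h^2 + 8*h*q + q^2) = h*(-3*h*q - 3*h + q^2 + q)/(3*h + q)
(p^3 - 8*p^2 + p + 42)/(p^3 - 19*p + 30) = (p^2 - 5*p - 14)/(p^2 + 3*p - 10)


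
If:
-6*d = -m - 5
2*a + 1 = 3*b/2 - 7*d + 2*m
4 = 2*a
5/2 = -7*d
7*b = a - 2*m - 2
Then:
No Solution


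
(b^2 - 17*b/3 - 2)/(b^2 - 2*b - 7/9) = 3*(b - 6)/(3*b - 7)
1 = 1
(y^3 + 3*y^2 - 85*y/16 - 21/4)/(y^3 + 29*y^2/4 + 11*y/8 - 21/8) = (4*y^2 + 9*y - 28)/(2*(2*y^2 + 13*y - 7))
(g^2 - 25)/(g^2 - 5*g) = (g + 5)/g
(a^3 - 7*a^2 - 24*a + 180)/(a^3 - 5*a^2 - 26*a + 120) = (a - 6)/(a - 4)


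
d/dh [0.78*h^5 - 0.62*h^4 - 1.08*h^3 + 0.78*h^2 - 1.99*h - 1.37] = 3.9*h^4 - 2.48*h^3 - 3.24*h^2 + 1.56*h - 1.99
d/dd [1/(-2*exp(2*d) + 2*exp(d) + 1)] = (4*exp(d) - 2)*exp(d)/(-2*exp(2*d) + 2*exp(d) + 1)^2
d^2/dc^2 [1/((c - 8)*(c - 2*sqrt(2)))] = 2*((c - 8)^2 + (c - 8)*(c - 2*sqrt(2)) + (c - 2*sqrt(2))^2)/((c - 8)^3*(c - 2*sqrt(2))^3)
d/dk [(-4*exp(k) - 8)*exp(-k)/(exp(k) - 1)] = 4*(exp(2*k) + 4*exp(k) - 2)*exp(-k)/(exp(2*k) - 2*exp(k) + 1)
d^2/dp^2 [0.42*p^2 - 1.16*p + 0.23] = 0.840000000000000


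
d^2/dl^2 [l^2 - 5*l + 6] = 2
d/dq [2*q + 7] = 2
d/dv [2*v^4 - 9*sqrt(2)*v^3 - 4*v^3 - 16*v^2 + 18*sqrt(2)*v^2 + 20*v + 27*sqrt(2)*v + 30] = 8*v^3 - 27*sqrt(2)*v^2 - 12*v^2 - 32*v + 36*sqrt(2)*v + 20 + 27*sqrt(2)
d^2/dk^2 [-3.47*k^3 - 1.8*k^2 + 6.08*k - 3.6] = -20.82*k - 3.6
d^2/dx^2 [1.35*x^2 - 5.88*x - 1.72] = 2.70000000000000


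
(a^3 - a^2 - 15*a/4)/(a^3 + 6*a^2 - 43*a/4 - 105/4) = a/(a + 7)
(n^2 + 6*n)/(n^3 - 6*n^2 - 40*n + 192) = n/(n^2 - 12*n + 32)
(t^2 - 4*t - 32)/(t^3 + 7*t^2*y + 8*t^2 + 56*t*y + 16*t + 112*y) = (t - 8)/(t^2 + 7*t*y + 4*t + 28*y)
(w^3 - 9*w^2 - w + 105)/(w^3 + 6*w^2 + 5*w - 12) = (w^2 - 12*w + 35)/(w^2 + 3*w - 4)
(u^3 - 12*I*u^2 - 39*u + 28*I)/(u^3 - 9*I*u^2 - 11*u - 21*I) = (u^2 - 5*I*u - 4)/(u^2 - 2*I*u + 3)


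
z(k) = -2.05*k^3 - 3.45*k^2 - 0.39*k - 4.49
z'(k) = -6.15*k^2 - 6.9*k - 0.39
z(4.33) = -237.29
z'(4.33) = -145.57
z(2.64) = -67.28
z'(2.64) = -61.47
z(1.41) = -17.65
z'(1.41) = -22.35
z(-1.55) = -4.54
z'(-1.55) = -4.47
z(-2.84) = 15.75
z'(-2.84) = -30.40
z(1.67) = -24.31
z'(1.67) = -29.06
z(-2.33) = 3.62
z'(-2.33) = -17.70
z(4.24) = -224.43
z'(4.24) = -140.21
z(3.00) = -92.06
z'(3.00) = -76.44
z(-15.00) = 6143.86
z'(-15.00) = -1280.64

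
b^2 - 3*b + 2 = (b - 2)*(b - 1)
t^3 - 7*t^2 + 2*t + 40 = (t - 5)*(t - 4)*(t + 2)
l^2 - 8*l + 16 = (l - 4)^2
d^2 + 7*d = d*(d + 7)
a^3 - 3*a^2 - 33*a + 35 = (a - 7)*(a - 1)*(a + 5)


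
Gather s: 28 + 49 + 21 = 98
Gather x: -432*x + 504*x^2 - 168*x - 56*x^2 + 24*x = 448*x^2 - 576*x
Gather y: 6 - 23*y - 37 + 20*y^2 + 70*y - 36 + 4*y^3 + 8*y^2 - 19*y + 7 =4*y^3 + 28*y^2 + 28*y - 60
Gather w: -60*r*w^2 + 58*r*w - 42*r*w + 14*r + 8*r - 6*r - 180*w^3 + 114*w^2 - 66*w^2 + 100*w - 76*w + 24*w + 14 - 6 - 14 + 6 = 16*r - 180*w^3 + w^2*(48 - 60*r) + w*(16*r + 48)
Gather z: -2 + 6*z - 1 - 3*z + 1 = 3*z - 2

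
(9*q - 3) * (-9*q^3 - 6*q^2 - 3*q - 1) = -81*q^4 - 27*q^3 - 9*q^2 + 3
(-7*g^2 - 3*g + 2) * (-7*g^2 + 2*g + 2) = 49*g^4 + 7*g^3 - 34*g^2 - 2*g + 4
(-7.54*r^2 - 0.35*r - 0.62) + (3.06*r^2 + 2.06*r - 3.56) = -4.48*r^2 + 1.71*r - 4.18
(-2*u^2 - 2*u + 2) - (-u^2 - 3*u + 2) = -u^2 + u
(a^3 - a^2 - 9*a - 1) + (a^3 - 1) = 2*a^3 - a^2 - 9*a - 2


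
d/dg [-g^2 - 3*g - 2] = -2*g - 3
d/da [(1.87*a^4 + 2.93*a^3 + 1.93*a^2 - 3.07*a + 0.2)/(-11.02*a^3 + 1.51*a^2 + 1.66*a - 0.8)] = (-20.6074*a^6 + 5.64739999999999*a^5 + 35.0055*a^4 - 63.9192*a^3 + 7.4195*a^2 - 3.692*a + 2.124)/(121.4404*a^6 - 33.2804*a^5 - 34.3063*a^4 + 22.6452*a^3 + 0.339599999999999*a^2 - 2.656*a + 0.64)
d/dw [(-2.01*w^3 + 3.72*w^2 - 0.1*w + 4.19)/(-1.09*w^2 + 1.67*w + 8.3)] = (2.1909*w^4 - 6.7134*w^3 - 43.9456*w^2 + 70.8862*w - 7.8273)/(1.1881*w^4 - 3.6406*w^3 - 15.3051*w^2 + 27.722*w + 68.89)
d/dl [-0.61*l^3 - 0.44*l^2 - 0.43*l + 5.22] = -1.83*l^2 - 0.88*l - 0.43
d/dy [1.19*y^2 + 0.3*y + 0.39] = 2.38*y + 0.3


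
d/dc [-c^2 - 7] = -2*c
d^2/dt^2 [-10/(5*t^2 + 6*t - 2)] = 20*(25*t^2 + 30*t - 4*(5*t + 3)^2 - 10)/(5*t^2 + 6*t - 2)^3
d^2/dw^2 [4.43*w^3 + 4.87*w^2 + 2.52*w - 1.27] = 26.58*w + 9.74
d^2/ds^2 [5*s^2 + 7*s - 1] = 10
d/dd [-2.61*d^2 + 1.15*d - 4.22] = 1.15 - 5.22*d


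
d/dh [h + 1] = 1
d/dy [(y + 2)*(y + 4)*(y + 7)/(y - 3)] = 2*(y^3 + 2*y^2 - 39*y - 103)/(y^2 - 6*y + 9)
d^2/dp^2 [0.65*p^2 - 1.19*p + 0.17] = 1.30000000000000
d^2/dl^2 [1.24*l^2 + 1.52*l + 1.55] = 2.48000000000000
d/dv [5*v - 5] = 5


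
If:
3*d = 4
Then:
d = 4/3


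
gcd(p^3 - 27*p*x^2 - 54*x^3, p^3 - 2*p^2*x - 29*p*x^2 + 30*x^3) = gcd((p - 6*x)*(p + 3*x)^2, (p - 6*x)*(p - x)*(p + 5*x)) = -p + 6*x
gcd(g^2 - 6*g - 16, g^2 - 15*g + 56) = g - 8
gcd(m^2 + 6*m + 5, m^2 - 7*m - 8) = m + 1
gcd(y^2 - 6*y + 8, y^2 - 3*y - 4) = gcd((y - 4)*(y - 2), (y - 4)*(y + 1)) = y - 4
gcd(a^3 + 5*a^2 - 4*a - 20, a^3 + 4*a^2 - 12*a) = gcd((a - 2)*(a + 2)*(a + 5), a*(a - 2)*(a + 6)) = a - 2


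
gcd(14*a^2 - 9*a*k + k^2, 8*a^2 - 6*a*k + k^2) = 2*a - k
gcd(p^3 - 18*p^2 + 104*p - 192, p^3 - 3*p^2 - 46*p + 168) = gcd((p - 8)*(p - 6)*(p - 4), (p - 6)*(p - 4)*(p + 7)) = p^2 - 10*p + 24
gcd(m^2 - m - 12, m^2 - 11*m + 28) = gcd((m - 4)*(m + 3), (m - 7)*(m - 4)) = m - 4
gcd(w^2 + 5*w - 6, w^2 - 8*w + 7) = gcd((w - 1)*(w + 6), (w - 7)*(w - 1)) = w - 1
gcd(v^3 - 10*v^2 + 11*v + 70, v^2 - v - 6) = v + 2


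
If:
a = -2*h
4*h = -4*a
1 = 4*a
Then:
No Solution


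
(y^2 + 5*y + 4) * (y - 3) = y^3 + 2*y^2 - 11*y - 12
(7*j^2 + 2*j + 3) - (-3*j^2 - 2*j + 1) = 10*j^2 + 4*j + 2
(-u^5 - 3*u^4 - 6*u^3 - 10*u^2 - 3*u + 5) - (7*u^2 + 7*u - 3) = -u^5 - 3*u^4 - 6*u^3 - 17*u^2 - 10*u + 8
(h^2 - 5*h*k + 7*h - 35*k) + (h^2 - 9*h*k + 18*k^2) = 2*h^2 - 14*h*k + 7*h + 18*k^2 - 35*k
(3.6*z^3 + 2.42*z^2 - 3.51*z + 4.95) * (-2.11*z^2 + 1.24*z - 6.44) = -7.596*z^5 - 0.642199999999999*z^4 - 12.7771*z^3 - 30.3817*z^2 + 28.7424*z - 31.878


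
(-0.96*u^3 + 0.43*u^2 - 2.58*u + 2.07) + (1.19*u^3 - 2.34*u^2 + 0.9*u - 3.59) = 0.23*u^3 - 1.91*u^2 - 1.68*u - 1.52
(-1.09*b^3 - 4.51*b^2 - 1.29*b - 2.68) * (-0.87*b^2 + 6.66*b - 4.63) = 0.9483*b^5 - 3.3357*b^4 - 23.8676*b^3 + 14.6215*b^2 - 11.8761*b + 12.4084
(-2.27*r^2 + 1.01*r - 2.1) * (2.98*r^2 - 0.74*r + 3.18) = -6.7646*r^4 + 4.6896*r^3 - 14.224*r^2 + 4.7658*r - 6.678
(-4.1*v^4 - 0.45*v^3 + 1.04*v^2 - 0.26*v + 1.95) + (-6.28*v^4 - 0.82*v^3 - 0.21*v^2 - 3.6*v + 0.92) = -10.38*v^4 - 1.27*v^3 + 0.83*v^2 - 3.86*v + 2.87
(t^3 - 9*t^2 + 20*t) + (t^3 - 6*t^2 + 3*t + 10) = 2*t^3 - 15*t^2 + 23*t + 10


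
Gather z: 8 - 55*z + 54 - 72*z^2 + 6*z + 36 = -72*z^2 - 49*z + 98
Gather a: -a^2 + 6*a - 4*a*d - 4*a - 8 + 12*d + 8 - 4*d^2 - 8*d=-a^2 + a*(2 - 4*d) - 4*d^2 + 4*d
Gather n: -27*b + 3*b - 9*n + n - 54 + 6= -24*b - 8*n - 48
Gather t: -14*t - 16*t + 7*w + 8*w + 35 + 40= -30*t + 15*w + 75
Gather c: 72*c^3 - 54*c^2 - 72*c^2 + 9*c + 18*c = 72*c^3 - 126*c^2 + 27*c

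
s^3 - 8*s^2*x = s^2*(s - 8*x)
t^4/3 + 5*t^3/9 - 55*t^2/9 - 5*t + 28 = (t/3 + 1)*(t - 3)*(t - 7/3)*(t + 4)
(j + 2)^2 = j^2 + 4*j + 4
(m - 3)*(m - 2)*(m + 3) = m^3 - 2*m^2 - 9*m + 18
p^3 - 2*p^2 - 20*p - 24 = (p - 6)*(p + 2)^2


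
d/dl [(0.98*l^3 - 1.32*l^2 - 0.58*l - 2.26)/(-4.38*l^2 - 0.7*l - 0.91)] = (-4.2924*l^4 - 1.372*l^3 - 4.2918*l^2 - 17.3952*l - 1.0542)/(19.1844*l^4 + 6.132*l^3 + 8.4616*l^2 + 1.274*l + 0.8281)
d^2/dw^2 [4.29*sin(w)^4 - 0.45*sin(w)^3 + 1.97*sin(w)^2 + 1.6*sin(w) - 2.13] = -68.64*sin(w)^4 + 4.05*sin(w)^3 + 43.6*sin(w)^2 - 4.3*sin(w) + 3.94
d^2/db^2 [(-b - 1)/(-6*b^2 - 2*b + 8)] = ((b + 1)*(6*b + 1)^2 - (9*b + 4)*(3*b^2 + b - 4))/(3*b^2 + b - 4)^3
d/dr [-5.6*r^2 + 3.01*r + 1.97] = 3.01 - 11.2*r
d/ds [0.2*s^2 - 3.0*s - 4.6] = 0.4*s - 3.0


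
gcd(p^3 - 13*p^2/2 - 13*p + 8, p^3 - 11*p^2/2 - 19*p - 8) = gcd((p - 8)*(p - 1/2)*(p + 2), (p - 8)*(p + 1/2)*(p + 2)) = p^2 - 6*p - 16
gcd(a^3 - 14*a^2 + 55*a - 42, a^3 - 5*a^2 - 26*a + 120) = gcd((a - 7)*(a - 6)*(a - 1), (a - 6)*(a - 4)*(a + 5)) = a - 6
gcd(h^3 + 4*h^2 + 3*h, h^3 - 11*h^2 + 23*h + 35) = h + 1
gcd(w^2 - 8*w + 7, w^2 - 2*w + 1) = w - 1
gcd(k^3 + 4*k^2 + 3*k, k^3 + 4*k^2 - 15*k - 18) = k + 1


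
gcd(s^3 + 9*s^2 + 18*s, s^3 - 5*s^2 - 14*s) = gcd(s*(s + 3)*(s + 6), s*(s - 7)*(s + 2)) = s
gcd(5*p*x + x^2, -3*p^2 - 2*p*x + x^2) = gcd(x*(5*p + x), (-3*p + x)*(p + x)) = 1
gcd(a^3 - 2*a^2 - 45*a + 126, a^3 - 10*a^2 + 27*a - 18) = a^2 - 9*a + 18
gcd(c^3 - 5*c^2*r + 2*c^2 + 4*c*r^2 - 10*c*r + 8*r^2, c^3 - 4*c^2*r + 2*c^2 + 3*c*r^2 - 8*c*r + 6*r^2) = -c^2 + c*r - 2*c + 2*r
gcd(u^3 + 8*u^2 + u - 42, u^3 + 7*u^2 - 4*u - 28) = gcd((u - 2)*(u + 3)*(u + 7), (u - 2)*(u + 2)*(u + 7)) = u^2 + 5*u - 14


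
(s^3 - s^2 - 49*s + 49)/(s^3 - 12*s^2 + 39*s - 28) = (s + 7)/(s - 4)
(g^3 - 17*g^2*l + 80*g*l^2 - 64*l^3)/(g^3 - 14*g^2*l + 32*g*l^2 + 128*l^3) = (g - l)/(g + 2*l)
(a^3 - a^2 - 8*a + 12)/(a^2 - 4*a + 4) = a + 3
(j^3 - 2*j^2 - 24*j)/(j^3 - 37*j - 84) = j*(j - 6)/(j^2 - 4*j - 21)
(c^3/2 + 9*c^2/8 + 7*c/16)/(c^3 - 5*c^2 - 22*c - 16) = c*(8*c^2 + 18*c + 7)/(16*(c^3 - 5*c^2 - 22*c - 16))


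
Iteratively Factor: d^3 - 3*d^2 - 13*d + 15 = (d + 3)*(d^2 - 6*d + 5) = (d - 5)*(d + 3)*(d - 1)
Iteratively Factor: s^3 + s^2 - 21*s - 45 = (s + 3)*(s^2 - 2*s - 15) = (s - 5)*(s + 3)*(s + 3)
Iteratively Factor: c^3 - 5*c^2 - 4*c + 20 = (c - 2)*(c^2 - 3*c - 10) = (c - 5)*(c - 2)*(c + 2)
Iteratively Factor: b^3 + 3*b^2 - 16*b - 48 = (b + 3)*(b^2 - 16) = (b - 4)*(b + 3)*(b + 4)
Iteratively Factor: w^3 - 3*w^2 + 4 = (w + 1)*(w^2 - 4*w + 4) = (w - 2)*(w + 1)*(w - 2)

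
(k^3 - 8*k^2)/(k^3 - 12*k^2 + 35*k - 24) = k^2/(k^2 - 4*k + 3)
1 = 1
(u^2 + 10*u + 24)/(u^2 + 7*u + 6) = (u + 4)/(u + 1)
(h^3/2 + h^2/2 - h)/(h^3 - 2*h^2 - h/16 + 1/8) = 8*h*(h^2 + h - 2)/(16*h^3 - 32*h^2 - h + 2)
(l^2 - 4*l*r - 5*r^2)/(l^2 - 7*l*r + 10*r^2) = (-l - r)/(-l + 2*r)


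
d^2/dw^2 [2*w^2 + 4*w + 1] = 4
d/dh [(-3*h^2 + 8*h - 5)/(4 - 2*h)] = (3*h^2 - 12*h + 11)/(2*(h^2 - 4*h + 4))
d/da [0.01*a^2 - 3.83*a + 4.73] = 0.02*a - 3.83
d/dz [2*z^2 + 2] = 4*z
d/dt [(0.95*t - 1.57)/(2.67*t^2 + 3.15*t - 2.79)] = (-2.5365*t^2 + 8.3838*t + 2.295)/(7.1289*t^4 + 16.821*t^3 - 4.9761*t^2 - 17.577*t + 7.7841)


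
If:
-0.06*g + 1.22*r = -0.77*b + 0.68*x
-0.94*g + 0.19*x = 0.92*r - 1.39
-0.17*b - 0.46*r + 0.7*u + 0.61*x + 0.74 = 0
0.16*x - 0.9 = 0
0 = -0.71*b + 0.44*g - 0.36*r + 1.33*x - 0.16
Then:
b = 25.69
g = 14.71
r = -12.36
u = -7.84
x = 5.62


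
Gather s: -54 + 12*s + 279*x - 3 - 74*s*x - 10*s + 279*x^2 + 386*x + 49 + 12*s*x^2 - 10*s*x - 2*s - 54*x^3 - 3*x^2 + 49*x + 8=s*(12*x^2 - 84*x) - 54*x^3 + 276*x^2 + 714*x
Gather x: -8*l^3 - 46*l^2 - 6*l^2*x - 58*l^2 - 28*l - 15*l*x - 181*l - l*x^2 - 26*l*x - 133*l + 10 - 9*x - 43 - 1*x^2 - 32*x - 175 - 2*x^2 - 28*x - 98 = -8*l^3 - 104*l^2 - 342*l + x^2*(-l - 3) + x*(-6*l^2 - 41*l - 69) - 306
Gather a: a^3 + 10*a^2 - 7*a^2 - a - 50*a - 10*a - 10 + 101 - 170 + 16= a^3 + 3*a^2 - 61*a - 63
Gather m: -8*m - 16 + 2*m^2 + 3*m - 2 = 2*m^2 - 5*m - 18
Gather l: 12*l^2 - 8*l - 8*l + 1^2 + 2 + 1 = 12*l^2 - 16*l + 4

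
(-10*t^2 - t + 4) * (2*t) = -20*t^3 - 2*t^2 + 8*t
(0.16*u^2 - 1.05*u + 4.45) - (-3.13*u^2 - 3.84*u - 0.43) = 3.29*u^2 + 2.79*u + 4.88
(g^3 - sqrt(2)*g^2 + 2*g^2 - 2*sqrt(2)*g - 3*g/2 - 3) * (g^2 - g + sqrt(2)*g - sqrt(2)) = g^5 + g^4 - 11*g^3/2 - 7*g^2/2 - 3*sqrt(2)*g^2/2 - 3*sqrt(2)*g/2 + 7*g + 3*sqrt(2)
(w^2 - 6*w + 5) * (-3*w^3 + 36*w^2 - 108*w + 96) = -3*w^5 + 54*w^4 - 339*w^3 + 924*w^2 - 1116*w + 480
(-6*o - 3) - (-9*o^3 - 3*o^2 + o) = 9*o^3 + 3*o^2 - 7*o - 3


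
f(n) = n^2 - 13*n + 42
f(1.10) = 28.91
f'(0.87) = -11.26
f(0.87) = 31.45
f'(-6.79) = -26.58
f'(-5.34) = -23.68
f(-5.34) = 139.94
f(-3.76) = 105.02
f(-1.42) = 62.48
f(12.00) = 30.00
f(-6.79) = 176.37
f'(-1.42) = -15.84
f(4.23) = 4.90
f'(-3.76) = -20.52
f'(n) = 2*n - 13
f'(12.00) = 11.00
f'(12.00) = 11.00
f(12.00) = 30.00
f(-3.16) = 93.07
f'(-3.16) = -19.32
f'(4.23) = -4.54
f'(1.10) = -10.80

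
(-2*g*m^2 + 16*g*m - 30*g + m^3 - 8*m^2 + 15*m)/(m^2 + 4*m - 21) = (-2*g*m + 10*g + m^2 - 5*m)/(m + 7)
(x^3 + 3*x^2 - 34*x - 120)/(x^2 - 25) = (x^2 - 2*x - 24)/(x - 5)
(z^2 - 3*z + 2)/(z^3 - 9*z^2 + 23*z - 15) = (z - 2)/(z^2 - 8*z + 15)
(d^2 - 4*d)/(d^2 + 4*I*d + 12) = d*(d - 4)/(d^2 + 4*I*d + 12)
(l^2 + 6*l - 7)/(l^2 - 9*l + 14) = (l^2 + 6*l - 7)/(l^2 - 9*l + 14)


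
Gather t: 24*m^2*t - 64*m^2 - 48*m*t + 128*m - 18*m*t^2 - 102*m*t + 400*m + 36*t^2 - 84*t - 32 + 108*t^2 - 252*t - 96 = -64*m^2 + 528*m + t^2*(144 - 18*m) + t*(24*m^2 - 150*m - 336) - 128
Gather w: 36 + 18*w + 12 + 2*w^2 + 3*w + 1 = 2*w^2 + 21*w + 49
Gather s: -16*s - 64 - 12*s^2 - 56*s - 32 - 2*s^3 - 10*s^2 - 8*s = -2*s^3 - 22*s^2 - 80*s - 96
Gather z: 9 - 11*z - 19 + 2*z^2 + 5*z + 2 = 2*z^2 - 6*z - 8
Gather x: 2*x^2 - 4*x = 2*x^2 - 4*x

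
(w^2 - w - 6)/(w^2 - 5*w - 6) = (-w^2 + w + 6)/(-w^2 + 5*w + 6)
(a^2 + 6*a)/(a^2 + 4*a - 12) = a/(a - 2)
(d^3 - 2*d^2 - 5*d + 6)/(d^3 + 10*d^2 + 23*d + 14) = (d^2 - 4*d + 3)/(d^2 + 8*d + 7)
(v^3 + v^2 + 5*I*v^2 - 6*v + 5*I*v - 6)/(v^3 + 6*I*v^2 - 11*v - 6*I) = (v + 1)/(v + I)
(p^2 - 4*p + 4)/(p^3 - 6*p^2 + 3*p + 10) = (p - 2)/(p^2 - 4*p - 5)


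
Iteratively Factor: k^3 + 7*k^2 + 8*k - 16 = (k + 4)*(k^2 + 3*k - 4) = (k + 4)^2*(k - 1)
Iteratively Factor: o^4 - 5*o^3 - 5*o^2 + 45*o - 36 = (o - 4)*(o^3 - o^2 - 9*o + 9) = (o - 4)*(o - 1)*(o^2 - 9) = (o - 4)*(o - 1)*(o + 3)*(o - 3)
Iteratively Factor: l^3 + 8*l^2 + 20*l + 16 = (l + 2)*(l^2 + 6*l + 8) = (l + 2)*(l + 4)*(l + 2)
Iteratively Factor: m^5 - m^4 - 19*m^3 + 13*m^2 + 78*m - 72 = (m - 2)*(m^4 + m^3 - 17*m^2 - 21*m + 36) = (m - 2)*(m + 3)*(m^3 - 2*m^2 - 11*m + 12) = (m - 2)*(m - 1)*(m + 3)*(m^2 - m - 12) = (m - 4)*(m - 2)*(m - 1)*(m + 3)*(m + 3)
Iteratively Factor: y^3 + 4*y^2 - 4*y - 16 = (y + 4)*(y^2 - 4) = (y - 2)*(y + 4)*(y + 2)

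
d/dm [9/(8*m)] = -9/(8*m^2)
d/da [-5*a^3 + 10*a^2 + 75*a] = -15*a^2 + 20*a + 75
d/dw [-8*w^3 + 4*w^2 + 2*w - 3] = -24*w^2 + 8*w + 2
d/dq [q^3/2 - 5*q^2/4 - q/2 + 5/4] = 3*q^2/2 - 5*q/2 - 1/2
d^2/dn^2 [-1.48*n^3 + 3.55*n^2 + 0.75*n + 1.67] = 7.1 - 8.88*n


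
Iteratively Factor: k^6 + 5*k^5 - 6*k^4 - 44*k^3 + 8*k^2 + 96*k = (k)*(k^5 + 5*k^4 - 6*k^3 - 44*k^2 + 8*k + 96) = k*(k + 2)*(k^4 + 3*k^3 - 12*k^2 - 20*k + 48) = k*(k - 2)*(k + 2)*(k^3 + 5*k^2 - 2*k - 24) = k*(k - 2)*(k + 2)*(k + 3)*(k^2 + 2*k - 8) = k*(k - 2)^2*(k + 2)*(k + 3)*(k + 4)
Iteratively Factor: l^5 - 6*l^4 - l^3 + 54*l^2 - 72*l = (l + 3)*(l^4 - 9*l^3 + 26*l^2 - 24*l) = l*(l + 3)*(l^3 - 9*l^2 + 26*l - 24) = l*(l - 2)*(l + 3)*(l^2 - 7*l + 12) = l*(l - 4)*(l - 2)*(l + 3)*(l - 3)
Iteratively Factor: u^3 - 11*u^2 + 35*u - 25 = (u - 5)*(u^2 - 6*u + 5) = (u - 5)*(u - 1)*(u - 5)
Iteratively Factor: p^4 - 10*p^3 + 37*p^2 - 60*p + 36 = (p - 3)*(p^3 - 7*p^2 + 16*p - 12) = (p - 3)*(p - 2)*(p^2 - 5*p + 6) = (p - 3)*(p - 2)^2*(p - 3)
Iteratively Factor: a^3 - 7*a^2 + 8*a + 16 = (a - 4)*(a^2 - 3*a - 4) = (a - 4)*(a + 1)*(a - 4)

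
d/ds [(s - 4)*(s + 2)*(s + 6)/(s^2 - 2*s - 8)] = 1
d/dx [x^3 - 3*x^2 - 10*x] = 3*x^2 - 6*x - 10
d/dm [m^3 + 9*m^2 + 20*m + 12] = 3*m^2 + 18*m + 20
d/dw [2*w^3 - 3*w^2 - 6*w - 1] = 6*w^2 - 6*w - 6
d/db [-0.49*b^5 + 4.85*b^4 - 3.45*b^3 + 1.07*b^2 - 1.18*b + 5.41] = -2.45*b^4 + 19.4*b^3 - 10.35*b^2 + 2.14*b - 1.18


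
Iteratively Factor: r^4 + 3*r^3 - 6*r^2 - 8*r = (r)*(r^3 + 3*r^2 - 6*r - 8) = r*(r - 2)*(r^2 + 5*r + 4) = r*(r - 2)*(r + 4)*(r + 1)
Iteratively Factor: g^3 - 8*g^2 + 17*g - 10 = (g - 1)*(g^2 - 7*g + 10) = (g - 5)*(g - 1)*(g - 2)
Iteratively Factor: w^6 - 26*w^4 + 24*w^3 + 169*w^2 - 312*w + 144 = (w - 3)*(w^5 + 3*w^4 - 17*w^3 - 27*w^2 + 88*w - 48) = (w - 3)*(w - 1)*(w^4 + 4*w^3 - 13*w^2 - 40*w + 48) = (w - 3)*(w - 1)^2*(w^3 + 5*w^2 - 8*w - 48) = (w - 3)*(w - 1)^2*(w + 4)*(w^2 + w - 12) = (w - 3)^2*(w - 1)^2*(w + 4)*(w + 4)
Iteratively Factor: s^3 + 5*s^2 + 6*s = (s)*(s^2 + 5*s + 6) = s*(s + 2)*(s + 3)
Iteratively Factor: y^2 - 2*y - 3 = (y + 1)*(y - 3)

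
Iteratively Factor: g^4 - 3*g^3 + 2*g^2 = (g)*(g^3 - 3*g^2 + 2*g) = g*(g - 2)*(g^2 - g) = g*(g - 2)*(g - 1)*(g)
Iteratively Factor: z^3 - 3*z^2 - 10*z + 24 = (z + 3)*(z^2 - 6*z + 8) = (z - 4)*(z + 3)*(z - 2)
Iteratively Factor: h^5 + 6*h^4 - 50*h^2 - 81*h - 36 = (h + 3)*(h^4 + 3*h^3 - 9*h^2 - 23*h - 12) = (h + 1)*(h + 3)*(h^3 + 2*h^2 - 11*h - 12) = (h - 3)*(h + 1)*(h + 3)*(h^2 + 5*h + 4) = (h - 3)*(h + 1)*(h + 3)*(h + 4)*(h + 1)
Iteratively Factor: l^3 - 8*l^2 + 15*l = (l - 5)*(l^2 - 3*l) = (l - 5)*(l - 3)*(l)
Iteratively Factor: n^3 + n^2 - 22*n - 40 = (n + 2)*(n^2 - n - 20) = (n + 2)*(n + 4)*(n - 5)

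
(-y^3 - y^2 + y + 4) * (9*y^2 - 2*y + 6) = -9*y^5 - 7*y^4 + 5*y^3 + 28*y^2 - 2*y + 24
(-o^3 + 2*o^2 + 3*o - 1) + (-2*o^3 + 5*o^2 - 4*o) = -3*o^3 + 7*o^2 - o - 1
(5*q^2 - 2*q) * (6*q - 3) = 30*q^3 - 27*q^2 + 6*q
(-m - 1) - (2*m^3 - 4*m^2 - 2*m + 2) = -2*m^3 + 4*m^2 + m - 3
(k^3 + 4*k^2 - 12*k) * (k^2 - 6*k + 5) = k^5 - 2*k^4 - 31*k^3 + 92*k^2 - 60*k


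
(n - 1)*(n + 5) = n^2 + 4*n - 5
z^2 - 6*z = z*(z - 6)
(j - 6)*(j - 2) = j^2 - 8*j + 12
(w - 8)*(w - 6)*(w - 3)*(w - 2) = w^4 - 19*w^3 + 124*w^2 - 324*w + 288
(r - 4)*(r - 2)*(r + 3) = r^3 - 3*r^2 - 10*r + 24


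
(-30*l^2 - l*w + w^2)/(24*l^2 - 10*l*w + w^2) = (5*l + w)/(-4*l + w)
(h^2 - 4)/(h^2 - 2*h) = (h + 2)/h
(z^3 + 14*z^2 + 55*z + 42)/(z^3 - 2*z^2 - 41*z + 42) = (z^2 + 8*z + 7)/(z^2 - 8*z + 7)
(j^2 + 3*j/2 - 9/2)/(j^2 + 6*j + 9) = (j - 3/2)/(j + 3)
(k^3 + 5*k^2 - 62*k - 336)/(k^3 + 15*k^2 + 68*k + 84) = (k - 8)/(k + 2)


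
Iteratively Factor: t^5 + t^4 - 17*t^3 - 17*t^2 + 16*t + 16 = (t + 1)*(t^4 - 17*t^2 + 16) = (t - 4)*(t + 1)*(t^3 + 4*t^2 - t - 4) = (t - 4)*(t + 1)^2*(t^2 + 3*t - 4) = (t - 4)*(t - 1)*(t + 1)^2*(t + 4)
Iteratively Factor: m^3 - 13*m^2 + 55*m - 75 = (m - 3)*(m^2 - 10*m + 25) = (m - 5)*(m - 3)*(m - 5)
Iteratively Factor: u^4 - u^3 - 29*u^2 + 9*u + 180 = (u - 3)*(u^3 + 2*u^2 - 23*u - 60) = (u - 3)*(u + 3)*(u^2 - u - 20) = (u - 3)*(u + 3)*(u + 4)*(u - 5)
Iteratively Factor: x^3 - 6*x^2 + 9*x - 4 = (x - 1)*(x^2 - 5*x + 4) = (x - 4)*(x - 1)*(x - 1)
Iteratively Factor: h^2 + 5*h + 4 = (h + 1)*(h + 4)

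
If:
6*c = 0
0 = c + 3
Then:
No Solution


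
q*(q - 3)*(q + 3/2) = q^3 - 3*q^2/2 - 9*q/2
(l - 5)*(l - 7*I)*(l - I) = l^3 - 5*l^2 - 8*I*l^2 - 7*l + 40*I*l + 35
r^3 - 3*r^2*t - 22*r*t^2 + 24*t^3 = (r - 6*t)*(r - t)*(r + 4*t)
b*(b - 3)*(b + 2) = b^3 - b^2 - 6*b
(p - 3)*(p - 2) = p^2 - 5*p + 6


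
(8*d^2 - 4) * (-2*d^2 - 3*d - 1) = -16*d^4 - 24*d^3 + 12*d + 4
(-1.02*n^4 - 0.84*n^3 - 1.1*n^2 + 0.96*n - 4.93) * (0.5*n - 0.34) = -0.51*n^5 - 0.0731999999999999*n^4 - 0.2644*n^3 + 0.854*n^2 - 2.7914*n + 1.6762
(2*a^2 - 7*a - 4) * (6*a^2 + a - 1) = 12*a^4 - 40*a^3 - 33*a^2 + 3*a + 4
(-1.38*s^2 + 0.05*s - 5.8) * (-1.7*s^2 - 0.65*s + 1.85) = 2.346*s^4 + 0.812*s^3 + 7.2745*s^2 + 3.8625*s - 10.73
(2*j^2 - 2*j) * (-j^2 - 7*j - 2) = -2*j^4 - 12*j^3 + 10*j^2 + 4*j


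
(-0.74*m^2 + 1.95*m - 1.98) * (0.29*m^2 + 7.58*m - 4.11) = -0.2146*m^4 - 5.0437*m^3 + 17.2482*m^2 - 23.0229*m + 8.1378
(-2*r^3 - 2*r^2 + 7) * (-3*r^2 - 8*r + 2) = 6*r^5 + 22*r^4 + 12*r^3 - 25*r^2 - 56*r + 14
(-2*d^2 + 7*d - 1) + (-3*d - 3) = -2*d^2 + 4*d - 4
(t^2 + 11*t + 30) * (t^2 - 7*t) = t^4 + 4*t^3 - 47*t^2 - 210*t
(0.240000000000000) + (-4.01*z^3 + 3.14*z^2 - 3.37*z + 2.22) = -4.01*z^3 + 3.14*z^2 - 3.37*z + 2.46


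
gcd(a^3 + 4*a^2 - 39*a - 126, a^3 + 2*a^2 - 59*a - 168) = a^2 + 10*a + 21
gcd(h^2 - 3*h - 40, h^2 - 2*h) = 1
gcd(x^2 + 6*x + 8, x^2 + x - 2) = x + 2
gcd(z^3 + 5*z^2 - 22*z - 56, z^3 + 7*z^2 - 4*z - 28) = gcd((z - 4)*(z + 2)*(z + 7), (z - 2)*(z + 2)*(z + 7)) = z^2 + 9*z + 14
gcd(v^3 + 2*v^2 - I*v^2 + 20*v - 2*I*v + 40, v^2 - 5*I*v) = v - 5*I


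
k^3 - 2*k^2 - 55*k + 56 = (k - 8)*(k - 1)*(k + 7)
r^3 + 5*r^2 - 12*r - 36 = (r - 3)*(r + 2)*(r + 6)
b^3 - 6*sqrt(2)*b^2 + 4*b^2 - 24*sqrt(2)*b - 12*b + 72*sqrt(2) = (b - 2)*(b + 6)*(b - 6*sqrt(2))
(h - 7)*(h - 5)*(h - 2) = h^3 - 14*h^2 + 59*h - 70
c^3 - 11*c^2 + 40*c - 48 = (c - 4)^2*(c - 3)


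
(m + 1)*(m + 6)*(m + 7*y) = m^3 + 7*m^2*y + 7*m^2 + 49*m*y + 6*m + 42*y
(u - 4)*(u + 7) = u^2 + 3*u - 28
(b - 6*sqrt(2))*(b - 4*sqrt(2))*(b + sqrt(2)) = b^3 - 9*sqrt(2)*b^2 + 28*b + 48*sqrt(2)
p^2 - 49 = (p - 7)*(p + 7)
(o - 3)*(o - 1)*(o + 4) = o^3 - 13*o + 12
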